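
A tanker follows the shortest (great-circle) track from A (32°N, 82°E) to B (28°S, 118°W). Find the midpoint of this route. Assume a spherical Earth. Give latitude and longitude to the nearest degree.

From cos δ = sin φ₁ sin φ₂ + cos φ₁ cos φ₂ cos Δλ, the central angle is δ ≈ 2.832 rad (162.3°).
Interpolate at f = 1/2 with slerp weights a = sin((1−f)δ)/sin δ ≈ 3.241, b = sin(fδ)/sin δ ≈ 3.241.
p = a·p₁ + b·p₂ ≈ (-0.961, 0.195, 0.196); φ = arcsin(p_z) ≈ 11.30°, λ = atan2(p_y, p_x) ≈ 168.52°.

≈ (11°N, 169°E)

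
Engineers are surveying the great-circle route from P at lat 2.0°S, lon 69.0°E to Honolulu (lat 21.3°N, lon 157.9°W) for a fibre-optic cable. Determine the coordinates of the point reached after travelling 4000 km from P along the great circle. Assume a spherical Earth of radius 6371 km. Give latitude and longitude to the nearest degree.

≈ lat 14°N, lon 102°E

From cos δ = sin φ₁ sin φ₂ + cos φ₁ cos φ₂ cos Δλ, the central angle is δ ≈ 2.277 rad (130.5°). The total great-circle distance is δ·R ≈ 2.277 × 6371 ≈ 14506 km, so the target fraction is f = 4000/14506 ≈ 0.276.
Interpolate at f ≈ 0.276 with slerp weights a = sin((1−f)δ)/sin δ ≈ 1.310, b = sin(fδ)/sin δ ≈ 0.772.
p = a·p₁ + b·p₂ ≈ (-0.197, 0.952, 0.235); φ = arcsin(p_z) ≈ 13.57°, λ = atan2(p_y, p_x) ≈ 101.70°.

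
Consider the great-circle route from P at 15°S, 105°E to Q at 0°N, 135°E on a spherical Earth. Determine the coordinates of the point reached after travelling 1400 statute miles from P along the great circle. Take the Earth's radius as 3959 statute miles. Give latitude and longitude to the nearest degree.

≈ 6°S, 124°E

From cos δ = sin φ₁ sin φ₂ + cos φ₁ cos φ₂ cos Δλ, the central angle is δ ≈ 0.580 rad (33.2°). The total great-circle distance is δ·R ≈ 0.580 × 3959 ≈ 2296 mi, so the target fraction is f = 1400/2296 ≈ 0.610.
Interpolate at f ≈ 0.610 with slerp weights a = sin((1−f)δ)/sin δ ≈ 0.409, b = sin(fδ)/sin δ ≈ 0.632.
p = a·p₁ + b·p₂ ≈ (-0.549, 0.829, -0.106); φ = arcsin(p_z) ≈ -6.08°, λ = atan2(p_y, p_x) ≈ 123.53°.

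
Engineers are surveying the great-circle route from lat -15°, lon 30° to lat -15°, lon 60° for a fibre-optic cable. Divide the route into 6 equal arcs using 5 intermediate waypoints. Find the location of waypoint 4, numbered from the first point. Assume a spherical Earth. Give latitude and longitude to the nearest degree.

≈ lat -15°, lon 50°

Convert each endpoint to a unit vector on the sphere (x = cos φ cos λ, y = cos φ sin λ, z = sin φ).
The central angle between the endpoints is δ = arccos(p₁·p₂) ≈ 0.505 rad (29.0°).
Interpolate at f = 4/6 with slerp weights a = sin((1−f)δ)/sin δ ≈ 0.346, b = sin(fδ)/sin δ ≈ 0.683.
p = a·p₁ + b·p₂ ≈ (0.619, 0.738, -0.266); φ = arcsin(p_z) ≈ -15.45°, λ = atan2(p_y, p_x) ≈ 50.01°.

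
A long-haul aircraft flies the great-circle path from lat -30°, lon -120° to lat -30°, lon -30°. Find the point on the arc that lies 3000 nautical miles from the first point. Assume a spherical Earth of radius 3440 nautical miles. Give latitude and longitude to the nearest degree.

Convert each endpoint to a unit vector on the sphere (x = cos φ cos λ, y = cos φ sin λ, z = sin φ).
The central angle between the endpoints is δ = arccos(p₁·p₂) ≈ 1.318 rad (75.5°). The total great-circle distance is δ·R ≈ 1.318 × 3440 ≈ 4534 nmi, so the target fraction is f = 3000/4534 ≈ 0.662.
Interpolate at f ≈ 0.662 with slerp weights a = sin((1−f)δ)/sin δ ≈ 0.446, b = sin(fδ)/sin δ ≈ 0.791.
p = a·p₁ + b·p₂ ≈ (0.400, -0.677, -0.618); φ = arcsin(p_z) ≈ -38.18°, λ = atan2(p_y, p_x) ≈ -59.40°.

≈ lat -38°, lon -59°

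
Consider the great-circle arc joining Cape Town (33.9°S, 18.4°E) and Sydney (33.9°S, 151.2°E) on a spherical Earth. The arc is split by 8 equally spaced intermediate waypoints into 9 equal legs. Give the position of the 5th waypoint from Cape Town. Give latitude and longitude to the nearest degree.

Convert each endpoint to a unit vector on the sphere (x = cos φ cos λ, y = cos φ sin λ, z = sin φ).
The central angle between the endpoints is δ = arccos(p₁·p₂) ≈ 1.728 rad (99.0°).
Interpolate at f = 5/9 with slerp weights a = sin((1−f)δ)/sin δ ≈ 0.704, b = sin(fδ)/sin δ ≈ 0.830.
p = a·p₁ + b·p₂ ≈ (-0.049, 0.516, -0.855); φ = arcsin(p_z) ≈ -58.77°, λ = atan2(p_y, p_x) ≈ 95.46°.

≈ 59°S, 95°E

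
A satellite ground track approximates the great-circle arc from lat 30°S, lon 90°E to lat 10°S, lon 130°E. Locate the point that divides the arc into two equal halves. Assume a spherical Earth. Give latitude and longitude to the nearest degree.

≈ lat 21°S, lon 111°E

Write both endpoints as unit vectors p₁, p₂ with components (cos φ cos λ, cos φ sin λ, sin φ).
The central angle between the endpoints is δ = arccos(p₁·p₂) ≈ 0.737 rad (42.3°).
Interpolate at f = 1/2 with slerp weights a = sin((1−f)δ)/sin δ ≈ 0.536, b = sin(fδ)/sin δ ≈ 0.536.
p = a·p₁ + b·p₂ ≈ (-0.339, 0.869, -0.361); φ = arcsin(p_z) ≈ -21.17°, λ = atan2(p_y, p_x) ≈ 111.34°.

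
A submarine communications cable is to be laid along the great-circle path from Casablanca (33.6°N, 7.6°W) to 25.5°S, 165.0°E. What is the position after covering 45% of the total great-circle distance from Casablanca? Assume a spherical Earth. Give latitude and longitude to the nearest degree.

Convert each endpoint to a unit vector on the sphere (x = cos φ cos λ, y = cos φ sin λ, z = sin φ).
The central angle between the endpoints is δ = arccos(p₁·p₂) ≈ 2.961 rad (169.7°).
Interpolate at f = 0.45 with slerp weights a = sin((1−f)δ)/sin δ ≈ 5.562, b = sin(fδ)/sin δ ≈ 5.414.
p = a·p₁ + b·p₂ ≈ (-0.128, 0.652, 0.747); φ = arcsin(p_z) ≈ 48.36°, λ = atan2(p_y, p_x) ≈ 101.11°.

≈ 48°N, 101°E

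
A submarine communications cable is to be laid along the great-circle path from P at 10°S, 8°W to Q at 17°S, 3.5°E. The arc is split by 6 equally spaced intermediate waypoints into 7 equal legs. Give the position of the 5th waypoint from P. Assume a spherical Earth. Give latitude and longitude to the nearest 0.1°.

The haversine formula gives a central angle δ ≈ 0.230 rad (13.2°) between the endpoints.
Interpolate at f = 5/7 with slerp weights a = sin((1−f)δ)/sin δ ≈ 0.288, b = sin(fδ)/sin δ ≈ 0.717.
p = a·p₁ + b·p₂ ≈ (0.966, 0.002, -0.260); φ = arcsin(p_z) ≈ -15.06°, λ = atan2(p_y, p_x) ≈ 0.14°.

≈ 15.1°S, 0.1°E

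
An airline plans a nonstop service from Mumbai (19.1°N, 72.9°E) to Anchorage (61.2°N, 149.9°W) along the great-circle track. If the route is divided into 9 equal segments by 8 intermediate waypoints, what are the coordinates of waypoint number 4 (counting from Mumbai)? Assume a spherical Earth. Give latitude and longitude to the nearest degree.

≈ 57°N, 96°E

Write both endpoints as unit vectors p₁, p₂ with components (cos φ cos λ, cos φ sin λ, sin φ).
The central angle between the endpoints is δ = arccos(p₁·p₂) ≈ 1.618 rad (92.7°).
Interpolate at f = 4/9 with slerp weights a = sin((1−f)δ)/sin δ ≈ 0.784, b = sin(fδ)/sin δ ≈ 0.659.
p = a·p₁ + b·p₂ ≈ (-0.057, 0.548, 0.834); φ = arcsin(p_z) ≈ 56.54°, λ = atan2(p_y, p_x) ≈ 95.95°.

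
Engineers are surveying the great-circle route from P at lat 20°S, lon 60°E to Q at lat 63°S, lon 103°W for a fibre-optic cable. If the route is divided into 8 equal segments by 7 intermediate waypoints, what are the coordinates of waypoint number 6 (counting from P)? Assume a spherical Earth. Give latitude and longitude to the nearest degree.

≈ lat 82°S, lon 44°W

The haversine formula gives a central angle δ ≈ 1.674 rad (95.9°) between the endpoints.
Interpolate at f = 6/8 with slerp weights a = sin((1−f)δ)/sin δ ≈ 0.409, b = sin(fδ)/sin δ ≈ 0.956.
p = a·p₁ + b·p₂ ≈ (0.094, -0.090, -0.991); φ = arcsin(p_z) ≈ -82.50°, λ = atan2(p_y, p_x) ≈ -43.74°.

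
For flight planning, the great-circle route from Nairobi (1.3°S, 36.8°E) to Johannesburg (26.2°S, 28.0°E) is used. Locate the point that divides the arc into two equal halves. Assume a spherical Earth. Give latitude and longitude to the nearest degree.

The haversine formula gives a central angle δ ≈ 0.459 rad (26.3°) between the endpoints.
Interpolate at f = 1/2 with slerp weights a = sin((1−f)δ)/sin δ ≈ 0.513, b = sin(fδ)/sin δ ≈ 0.513.
p = a·p₁ + b·p₂ ≈ (0.818, 0.524, -0.238); φ = arcsin(p_z) ≈ -13.79°, λ = atan2(p_y, p_x) ≈ 32.64°.

≈ (14°S, 33°E)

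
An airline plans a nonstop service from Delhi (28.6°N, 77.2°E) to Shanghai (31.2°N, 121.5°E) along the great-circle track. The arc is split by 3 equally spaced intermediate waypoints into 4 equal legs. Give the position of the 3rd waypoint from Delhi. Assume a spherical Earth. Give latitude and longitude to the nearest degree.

≈ 32°N, 110°E

Convert each endpoint to a unit vector on the sphere (x = cos φ cos λ, y = cos φ sin λ, z = sin φ).
The central angle between the endpoints is δ = arccos(p₁·p₂) ≈ 0.667 rad (38.2°).
Interpolate at f = 3/4 with slerp weights a = sin((1−f)δ)/sin δ ≈ 0.268, b = sin(fδ)/sin δ ≈ 0.775.
p = a·p₁ + b·p₂ ≈ (-0.294, 0.795, 0.530); φ = arcsin(p_z) ≈ 32.01°, λ = atan2(p_y, p_x) ≈ 110.31°.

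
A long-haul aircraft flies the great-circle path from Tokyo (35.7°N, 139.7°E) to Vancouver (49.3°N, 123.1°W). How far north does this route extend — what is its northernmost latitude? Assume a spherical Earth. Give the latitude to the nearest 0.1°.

The great circle lies in the plane with unit normal n̂ = (p₁ × p₂)/|p₁ × p₂|.
Here n̂_z ≈ +0.567; the vertex latitude is φ_max = arccos|n̂_z| ≈ 55.5°.
Check via Clairaut: cos φ_max = |cos φ₁| · sin C = cos(35.7°)·sin(44.3°) ≈ 0.567, again giving ≈ 55.5°.

≈ 55.5°N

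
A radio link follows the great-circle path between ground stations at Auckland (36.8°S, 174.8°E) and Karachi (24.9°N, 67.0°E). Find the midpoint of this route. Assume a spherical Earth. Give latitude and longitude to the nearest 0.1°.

≈ 10.0°S, 116.0°E

Convert each endpoint to a unit vector on the sphere (x = cos φ cos λ, y = cos φ sin λ, z = sin φ).
The central angle between the endpoints is δ = arccos(p₁·p₂) ≈ 2.065 rad (118.3°).
Interpolate at f = 1/2 with slerp weights a = sin((1−f)δ)/sin δ ≈ 0.975, b = sin(fδ)/sin δ ≈ 0.975.
p = a·p₁ + b·p₂ ≈ (-0.432, 0.885, -0.174); φ = arcsin(p_z) ≈ -10.00°, λ = atan2(p_y, p_x) ≈ 116.02°.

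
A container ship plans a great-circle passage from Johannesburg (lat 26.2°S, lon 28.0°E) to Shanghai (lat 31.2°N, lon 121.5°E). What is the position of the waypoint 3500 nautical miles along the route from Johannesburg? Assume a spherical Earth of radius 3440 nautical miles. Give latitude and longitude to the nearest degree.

The haversine formula gives a central angle δ ≈ 1.850 rad (106.0°) between the endpoints. The total great-circle distance is δ·R ≈ 1.850 × 3440 ≈ 6364 nmi, so the target fraction is f = 3500/6364 ≈ 0.550.
Interpolate at f ≈ 0.550 with slerp weights a = sin((1−f)δ)/sin δ ≈ 0.769, b = sin(fδ)/sin δ ≈ 0.885.
p = a·p₁ + b·p₂ ≈ (0.214, 0.970, 0.119); φ = arcsin(p_z) ≈ 6.82°, λ = atan2(p_y, p_x) ≈ 77.55°.

≈ lat 7°N, lon 78°E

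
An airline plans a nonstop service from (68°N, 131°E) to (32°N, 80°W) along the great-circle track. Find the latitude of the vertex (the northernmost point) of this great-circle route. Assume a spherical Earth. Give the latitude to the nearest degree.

≈ 80°N

The great circle lies in the plane with unit normal n̂ = (p₁ × p₂)/|p₁ × p₂|.
Here n̂_z ≈ +0.168; the vertex latitude is φ_max = arccos|n̂_z| ≈ 80.3°.
Check via Clairaut: cos φ_max = |cos φ₁| · sin C = cos(68.0°)·sin(26.6°) ≈ 0.168, again giving ≈ 80.3°.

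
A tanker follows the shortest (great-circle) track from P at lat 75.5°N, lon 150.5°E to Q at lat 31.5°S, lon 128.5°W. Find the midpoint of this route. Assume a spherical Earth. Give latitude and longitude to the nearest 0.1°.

Write both endpoints as unit vectors p₁, p₂ with components (cos φ cos λ, cos φ sin λ, sin φ).
The central angle between the endpoints is δ = arccos(p₁·p₂) ≈ 2.063 rad (118.2°).
Interpolate at f = 1/2 with slerp weights a = sin((1−f)δ)/sin δ ≈ 0.974, b = sin(fδ)/sin δ ≈ 0.974.
p = a·p₁ + b·p₂ ≈ (-0.729, -0.530, 0.434); φ = arcsin(p_z) ≈ 25.71°, λ = atan2(p_y, p_x) ≈ -144.00°.

≈ lat 25.7°N, lon 144.0°W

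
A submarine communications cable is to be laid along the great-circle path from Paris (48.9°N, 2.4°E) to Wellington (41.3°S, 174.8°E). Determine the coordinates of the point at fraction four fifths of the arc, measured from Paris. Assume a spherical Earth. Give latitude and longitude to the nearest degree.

≈ (11°S, 157°E)

Convert each endpoint to a unit vector on the sphere (x = cos φ cos λ, y = cos φ sin λ, z = sin φ).
The central angle between the endpoints is δ = arccos(p₁·p₂) ≈ 2.979 rad (170.7°).
Interpolate at f = 4/5 with slerp weights a = sin((1−f)δ)/sin δ ≈ 3.476, b = sin(fδ)/sin δ ≈ 4.258.
p = a·p₁ + b·p₂ ≈ (-0.903, 0.386, -0.191); φ = arcsin(p_z) ≈ -11.01°, λ = atan2(p_y, p_x) ≈ 156.87°.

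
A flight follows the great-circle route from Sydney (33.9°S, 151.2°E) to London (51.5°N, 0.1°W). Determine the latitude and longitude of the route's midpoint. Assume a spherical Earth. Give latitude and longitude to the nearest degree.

≈ 29°N, 105°E

Write both endpoints as unit vectors p₁, p₂ with components (cos φ cos λ, cos φ sin λ, sin φ).
The central angle between the endpoints is δ = arccos(p₁·p₂) ≈ 2.668 rad (152.8°).
Interpolate at f = 1/2 with slerp weights a = sin((1−f)δ)/sin δ ≈ 2.129, b = sin(fδ)/sin δ ≈ 2.129.
p = a·p₁ + b·p₂ ≈ (-0.223, 0.849, 0.479); φ = arcsin(p_z) ≈ 28.61°, λ = atan2(p_y, p_x) ≈ 104.73°.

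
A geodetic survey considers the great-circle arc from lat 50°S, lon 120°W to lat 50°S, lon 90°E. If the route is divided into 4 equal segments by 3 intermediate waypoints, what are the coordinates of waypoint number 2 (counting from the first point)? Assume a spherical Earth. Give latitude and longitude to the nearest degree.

Write both endpoints as unit vectors p₁, p₂ with components (cos φ cos λ, cos φ sin λ, sin φ).
The central angle between the endpoints is δ = arccos(p₁·p₂) ≈ 1.340 rad (76.8°).
Interpolate at f = 2/4 with slerp weights a = sin((1−f)δ)/sin δ ≈ 0.638, b = sin(fδ)/sin δ ≈ 0.638.
p = a·p₁ + b·p₂ ≈ (-0.205, 0.055, -0.977); φ = arcsin(p_z) ≈ -77.75°, λ = atan2(p_y, p_x) ≈ 165.00°.

≈ lat 78°S, lon 165°E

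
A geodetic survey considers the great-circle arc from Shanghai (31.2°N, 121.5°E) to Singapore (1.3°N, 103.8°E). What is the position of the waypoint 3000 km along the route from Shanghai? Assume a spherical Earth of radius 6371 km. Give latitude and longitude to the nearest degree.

≈ (8°N, 107°E)

Convert each endpoint to a unit vector on the sphere (x = cos φ cos λ, y = cos φ sin λ, z = sin φ).
The central angle between the endpoints is δ = arccos(p₁·p₂) ≈ 0.598 rad (34.3°). The total great-circle distance is δ·R ≈ 0.598 × 6371 ≈ 3810 km, so the target fraction is f = 3000/3810 ≈ 0.787.
Interpolate at f ≈ 0.787 with slerp weights a = sin((1−f)δ)/sin δ ≈ 0.225, b = sin(fδ)/sin δ ≈ 0.806.
p = a·p₁ + b·p₂ ≈ (-0.293, 0.947, 0.135); φ = arcsin(p_z) ≈ 7.76°, λ = atan2(p_y, p_x) ≈ 107.19°.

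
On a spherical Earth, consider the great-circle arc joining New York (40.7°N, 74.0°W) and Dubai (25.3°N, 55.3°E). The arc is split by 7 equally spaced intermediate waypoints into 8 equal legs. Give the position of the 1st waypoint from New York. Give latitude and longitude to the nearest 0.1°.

≈ 48.7°N, 60.7°W

The haversine formula gives a central angle δ ≈ 1.727 rad (98.9°) between the endpoints.
Interpolate at f = 1/8 with slerp weights a = sin((1−f)δ)/sin δ ≈ 1.010, b = sin(fδ)/sin δ ≈ 0.217.
p = a·p₁ + b·p₂ ≈ (0.323, -0.575, 0.752); φ = arcsin(p_z) ≈ 48.73°, λ = atan2(p_y, p_x) ≈ -60.70°.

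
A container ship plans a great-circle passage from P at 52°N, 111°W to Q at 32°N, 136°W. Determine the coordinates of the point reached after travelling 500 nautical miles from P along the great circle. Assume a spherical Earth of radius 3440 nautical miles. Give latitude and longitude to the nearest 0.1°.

≈ 46.5°N, 120.5°W

Convert each endpoint to a unit vector on the sphere (x = cos φ cos λ, y = cos φ sin λ, z = sin φ).
The central angle between the endpoints is δ = arccos(p₁·p₂) ≈ 0.472 rad (27.0°). The total great-circle distance is δ·R ≈ 0.472 × 3440 ≈ 1623 nmi, so the target fraction is f = 500/1623 ≈ 0.308.
Interpolate at f ≈ 0.308 with slerp weights a = sin((1−f)δ)/sin δ ≈ 0.706, b = sin(fδ)/sin δ ≈ 0.319.
p = a·p₁ + b·p₂ ≈ (-0.350, -0.593, 0.725); φ = arcsin(p_z) ≈ 46.46°, λ = atan2(p_y, p_x) ≈ -120.54°.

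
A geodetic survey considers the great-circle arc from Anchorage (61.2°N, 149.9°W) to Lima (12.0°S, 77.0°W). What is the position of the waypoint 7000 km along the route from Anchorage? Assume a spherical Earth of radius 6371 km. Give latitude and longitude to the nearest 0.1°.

Convert each endpoint to a unit vector on the sphere (x = cos φ cos λ, y = cos φ sin λ, z = sin φ).
The central angle between the endpoints is δ = arccos(p₁·p₂) ≈ 1.614 rad (92.5°). The total great-circle distance is δ·R ≈ 1.614 × 6371 ≈ 10286 km, so the target fraction is f = 7000/10286 ≈ 0.681.
Interpolate at f ≈ 0.681 with slerp weights a = sin((1−f)δ)/sin δ ≈ 0.494, b = sin(fδ)/sin δ ≈ 0.891.
p = a·p₁ + b·p₂ ≈ (-0.010, -0.969, 0.247); φ = arcsin(p_z) ≈ 14.31°, λ = atan2(p_y, p_x) ≈ -90.57°.

≈ 14.3°N, 90.6°W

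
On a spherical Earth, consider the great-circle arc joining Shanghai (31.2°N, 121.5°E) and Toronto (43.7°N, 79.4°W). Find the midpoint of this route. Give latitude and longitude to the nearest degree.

Convert each endpoint to a unit vector on the sphere (x = cos φ cos λ, y = cos φ sin λ, z = sin φ).
The central angle between the endpoints is δ = arccos(p₁·p₂) ≈ 1.792 rad (102.7°).
Interpolate at f = 1/2 with slerp weights a = sin((1−f)δ)/sin δ ≈ 0.801, b = sin(fδ)/sin δ ≈ 0.801.
p = a·p₁ + b·p₂ ≈ (-0.251, 0.015, 0.968); φ = arcsin(p_z) ≈ 75.42°, λ = atan2(p_y, p_x) ≈ 176.59°.

≈ 75°N, 177°E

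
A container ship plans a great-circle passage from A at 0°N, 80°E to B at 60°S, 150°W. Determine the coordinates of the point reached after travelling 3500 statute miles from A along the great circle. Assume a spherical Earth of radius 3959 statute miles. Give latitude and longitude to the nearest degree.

Convert each endpoint to a unit vector on the sphere (x = cos φ cos λ, y = cos φ sin λ, z = sin φ).
The central angle between the endpoints is δ = arccos(p₁·p₂) ≈ 1.898 rad (108.7°). The total great-circle distance is δ·R ≈ 1.898 × 3959 ≈ 7514 mi, so the target fraction is f = 3500/7514 ≈ 0.466.
Interpolate at f ≈ 0.466 with slerp weights a = sin((1−f)δ)/sin δ ≈ 0.896, b = sin(fδ)/sin δ ≈ 0.817.
p = a·p₁ + b·p₂ ≈ (-0.198, 0.679, -0.707); φ = arcsin(p_z) ≈ -45.01°, λ = atan2(p_y, p_x) ≈ 106.26°.

≈ 45°S, 106°E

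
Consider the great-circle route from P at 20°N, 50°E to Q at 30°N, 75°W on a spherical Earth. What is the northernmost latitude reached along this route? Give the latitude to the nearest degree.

The great circle lies in the plane with unit normal n̂ = (p₁ × p₂)/|p₁ × p₂|.
Here n̂_z ≈ -0.698; the vertex latitude is φ_max = arccos|n̂_z| ≈ 45.7°.
Check via Clairaut: cos φ_max = |cos φ₁| · sin C = cos(20.0°)·sin(48.0°) ≈ 0.698, again giving ≈ 45.7°.

≈ 46°N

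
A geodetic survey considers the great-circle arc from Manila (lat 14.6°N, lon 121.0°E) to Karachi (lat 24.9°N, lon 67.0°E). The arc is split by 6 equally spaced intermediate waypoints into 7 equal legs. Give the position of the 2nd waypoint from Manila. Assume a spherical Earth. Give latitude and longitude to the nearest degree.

Write both endpoints as unit vectors p₁, p₂ with components (cos φ cos λ, cos φ sin λ, sin φ).
The central angle between the endpoints is δ = arccos(p₁·p₂) ≈ 0.899 rad (51.5°).
Interpolate at f = 2/7 with slerp weights a = sin((1−f)δ)/sin δ ≈ 0.765, b = sin(fδ)/sin δ ≈ 0.325.
p = a·p₁ + b·p₂ ≈ (-0.266, 0.906, 0.330); φ = arcsin(p_z) ≈ 19.24°, λ = atan2(p_y, p_x) ≈ 106.39°.

≈ lat 19°N, lon 106°E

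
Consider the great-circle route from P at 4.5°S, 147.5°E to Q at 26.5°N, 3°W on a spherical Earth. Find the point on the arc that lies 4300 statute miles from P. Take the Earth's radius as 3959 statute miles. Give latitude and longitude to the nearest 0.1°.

≈ 32.9°N, 94.9°E

Write both endpoints as unit vectors p₁, p₂ with components (cos φ cos λ, cos φ sin λ, sin φ).
The central angle between the endpoints is δ = arccos(p₁·p₂) ≈ 2.518 rad (144.2°). The total great-circle distance is δ·R ≈ 2.518 × 3959 ≈ 9967 mi, so the target fraction is f = 4300/9967 ≈ 0.431.
Interpolate at f ≈ 0.431 with slerp weights a = sin((1−f)δ)/sin δ ≈ 1.695, b = sin(fδ)/sin δ ≈ 1.514.
p = a·p₁ + b·p₂ ≈ (-0.072, 0.837, 0.543); φ = arcsin(p_z) ≈ 32.87°, λ = atan2(p_y, p_x) ≈ 94.89°.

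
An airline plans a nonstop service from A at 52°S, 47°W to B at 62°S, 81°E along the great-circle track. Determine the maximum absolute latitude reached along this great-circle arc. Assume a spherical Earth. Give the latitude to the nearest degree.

≈ 75°S

The great circle lies in the plane with unit normal n̂ = (p₁ × p₂)/|p₁ × p₂|.
Here n̂_z ≈ +0.266; the vertex latitude is φ_max = arccos|n̂_z| ≈ 74.6°.
Check via Clairaut: cos φ_max = |cos φ₁| · sin C = cos(52.0°)·sin(154.4°) ≈ 0.266, again giving ≈ 74.6°.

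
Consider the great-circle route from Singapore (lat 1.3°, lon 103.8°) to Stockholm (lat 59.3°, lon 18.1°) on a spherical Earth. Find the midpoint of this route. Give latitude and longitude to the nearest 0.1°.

≈ lat 37.4°, lon 77.7°

From cos δ = sin φ₁ sin φ₂ + cos φ₁ cos φ₂ cos Δλ, the central angle is δ ≈ 1.513 rad (86.7°).
Interpolate at f = 1/2 with slerp weights a = sin((1−f)δ)/sin δ ≈ 0.688, b = sin(fδ)/sin δ ≈ 0.688.
p = a·p₁ + b·p₂ ≈ (0.170, 0.777, 0.607); φ = arcsin(p_z) ≈ 37.36°, λ = atan2(p_y, p_x) ≈ 77.67°.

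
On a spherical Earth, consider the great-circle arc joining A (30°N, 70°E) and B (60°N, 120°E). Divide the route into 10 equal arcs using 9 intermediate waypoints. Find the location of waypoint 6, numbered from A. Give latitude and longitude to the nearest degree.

≈ (51°N, 93°E)

Write both endpoints as unit vectors p₁, p₂ with components (cos φ cos λ, cos φ sin λ, sin φ).
The central angle between the endpoints is δ = arccos(p₁·p₂) ≈ 0.779 rad (44.7°).
Interpolate at f = 6/10 with slerp weights a = sin((1−f)δ)/sin δ ≈ 0.436, b = sin(fδ)/sin δ ≈ 0.641.
p = a·p₁ + b·p₂ ≈ (-0.031, 0.633, 0.774); φ = arcsin(p_z) ≈ 50.68°, λ = atan2(p_y, p_x) ≈ 92.81°.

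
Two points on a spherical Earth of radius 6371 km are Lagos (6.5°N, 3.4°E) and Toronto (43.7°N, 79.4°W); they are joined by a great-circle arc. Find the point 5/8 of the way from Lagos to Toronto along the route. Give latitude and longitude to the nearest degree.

≈ 37°N, 41°W

Convert each endpoint to a unit vector on the sphere (x = cos φ cos λ, y = cos φ sin λ, z = sin φ).
The central angle between the endpoints is δ = arccos(p₁·p₂) ≈ 1.402 rad (80.3°).
Interpolate at f = 5/8 with slerp weights a = sin((1−f)δ)/sin δ ≈ 0.509, b = sin(fδ)/sin δ ≈ 0.779.
p = a·p₁ + b·p₂ ≈ (0.609, -0.524, 0.596); φ = arcsin(p_z) ≈ 36.59°, λ = atan2(p_y, p_x) ≈ -40.72°.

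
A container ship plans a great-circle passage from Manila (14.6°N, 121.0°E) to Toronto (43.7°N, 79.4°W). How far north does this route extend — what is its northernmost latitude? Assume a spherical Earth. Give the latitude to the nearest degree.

The great circle lies in the plane with unit normal n̂ = (p₁ × p₂)/|p₁ × p₂|.
Here n̂_z ≈ +0.278; the vertex latitude is φ_max = arccos|n̂_z| ≈ 73.8°.
Check via Clairaut: cos φ_max = |cos φ₁| · sin C = cos(14.6°)·sin(16.7°) ≈ 0.278, again giving ≈ 73.8°.

≈ 74°N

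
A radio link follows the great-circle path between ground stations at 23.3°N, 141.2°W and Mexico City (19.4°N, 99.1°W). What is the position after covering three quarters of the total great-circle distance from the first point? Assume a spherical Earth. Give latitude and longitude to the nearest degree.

The haversine formula gives a central angle δ ≈ 0.685 rad (39.3°) between the endpoints.
Interpolate at f = 3/4 with slerp weights a = sin((1−f)δ)/sin δ ≈ 0.269, b = sin(fδ)/sin δ ≈ 0.777.
p = a·p₁ + b·p₂ ≈ (-0.309, -0.879, 0.365); φ = arcsin(p_z) ≈ 21.38°, λ = atan2(p_y, p_x) ≈ -109.36°.

≈ 21°N, 109°W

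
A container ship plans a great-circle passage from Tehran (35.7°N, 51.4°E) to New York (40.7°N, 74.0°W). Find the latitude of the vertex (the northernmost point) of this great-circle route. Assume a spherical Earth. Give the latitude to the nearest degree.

The great circle lies in the plane with unit normal n̂ = (p₁ × p₂)/|p₁ × p₂|.
Here n̂_z ≈ -0.502; the vertex latitude is φ_max = arccos|n̂_z| ≈ 59.9°.

≈ 60°N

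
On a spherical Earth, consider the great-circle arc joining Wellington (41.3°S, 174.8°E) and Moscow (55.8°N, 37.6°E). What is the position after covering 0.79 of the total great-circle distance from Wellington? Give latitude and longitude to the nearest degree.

From cos δ = sin φ₁ sin φ₂ + cos φ₁ cos φ₂ cos Δλ, the central angle is δ ≈ 2.598 rad (148.8°).
Interpolate at f = 0.79 with slerp weights a = sin((1−f)δ)/sin δ ≈ 1.003, b = sin(fδ)/sin δ ≈ 1.713.
p = a·p₁ + b·p₂ ≈ (0.013, 0.656, 0.755); φ = arcsin(p_z) ≈ 49.02°, λ = atan2(p_y, p_x) ≈ 88.90°.

≈ (49°N, 89°E)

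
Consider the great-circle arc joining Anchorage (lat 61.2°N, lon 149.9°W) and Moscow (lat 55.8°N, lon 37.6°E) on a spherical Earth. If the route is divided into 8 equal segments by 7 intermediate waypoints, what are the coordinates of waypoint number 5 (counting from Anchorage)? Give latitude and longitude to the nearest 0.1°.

≈ lat 79.2°N, lon 46.3°E

Convert each endpoint to a unit vector on the sphere (x = cos φ cos λ, y = cos φ sin λ, z = sin φ).
The central angle between the endpoints is δ = arccos(p₁·p₂) ≈ 1.097 rad (62.9°).
Interpolate at f = 5/8 with slerp weights a = sin((1−f)δ)/sin δ ≈ 0.449, b = sin(fδ)/sin δ ≈ 0.712.
p = a·p₁ + b·p₂ ≈ (0.130, 0.135, 0.982); φ = arcsin(p_z) ≈ 79.20°, λ = atan2(p_y, p_x) ≈ 46.27°.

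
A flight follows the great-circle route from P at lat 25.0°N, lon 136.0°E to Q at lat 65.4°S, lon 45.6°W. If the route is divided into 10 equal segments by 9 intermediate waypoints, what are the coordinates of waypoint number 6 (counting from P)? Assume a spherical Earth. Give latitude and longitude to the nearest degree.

≈ lat 59°S, lon 138°E

Convert each endpoint to a unit vector on the sphere (x = cos φ cos λ, y = cos φ sin λ, z = sin φ).
The central angle between the endpoints is δ = arccos(p₁·p₂) ≈ 2.436 rad (139.6°).
Interpolate at f = 6/10 with slerp weights a = sin((1−f)δ)/sin δ ≈ 1.276, b = sin(fδ)/sin δ ≈ 1.533.
p = a·p₁ + b·p₂ ≈ (-0.385, 0.347, -0.855); φ = arcsin(p_z) ≈ -58.74°, λ = atan2(p_y, p_x) ≈ 137.97°.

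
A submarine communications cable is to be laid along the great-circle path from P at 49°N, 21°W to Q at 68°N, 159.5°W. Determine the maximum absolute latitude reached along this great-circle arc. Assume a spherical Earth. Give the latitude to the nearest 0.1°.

≈ 79.0°N

The great circle lies in the plane with unit normal n̂ = (p₁ × p₂)/|p₁ × p₂|.
Here n̂_z ≈ -0.190; the vertex latitude is φ_max = arccos|n̂_z| ≈ 79.0°.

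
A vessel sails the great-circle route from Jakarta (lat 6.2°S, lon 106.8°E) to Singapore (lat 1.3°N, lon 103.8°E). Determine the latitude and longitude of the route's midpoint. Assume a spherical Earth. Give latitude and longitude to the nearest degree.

≈ lat 2°S, lon 105°E

Convert each endpoint to a unit vector on the sphere (x = cos φ cos λ, y = cos φ sin λ, z = sin φ).
The central angle between the endpoints is δ = arccos(p₁·p₂) ≈ 0.141 rad (8.1°).
Interpolate at f = 1/2 with slerp weights a = sin((1−f)δ)/sin δ ≈ 0.501, b = sin(fδ)/sin δ ≈ 0.501.
p = a·p₁ + b·p₂ ≈ (-0.264, 0.964, -0.043); φ = arcsin(p_z) ≈ -2.45°, λ = atan2(p_y, p_x) ≈ 105.30°.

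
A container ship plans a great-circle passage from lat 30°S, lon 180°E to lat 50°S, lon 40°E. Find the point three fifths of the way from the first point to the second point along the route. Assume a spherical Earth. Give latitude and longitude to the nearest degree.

≈ lat 69°S, lon 109°E

Write both endpoints as unit vectors p₁, p₂ with components (cos φ cos λ, cos φ sin λ, sin φ).
The central angle between the endpoints is δ = arccos(p₁·p₂) ≈ 1.614 rad (92.5°).
Interpolate at f = 3/5 with slerp weights a = sin((1−f)δ)/sin δ ≈ 0.602, b = sin(fδ)/sin δ ≈ 0.825.
p = a·p₁ + b·p₂ ≈ (-0.115, 0.341, -0.933); φ = arcsin(p_z) ≈ -68.91°, λ = atan2(p_y, p_x) ≈ 108.72°.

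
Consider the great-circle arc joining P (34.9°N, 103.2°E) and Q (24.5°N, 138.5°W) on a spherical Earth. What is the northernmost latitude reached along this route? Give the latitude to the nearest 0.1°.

The great circle lies in the plane with unit normal n̂ = (p₁ × p₂)/|p₁ × p₂|.
Here n̂_z ≈ +0.662; the vertex latitude is φ_max = arccos|n̂_z| ≈ 48.6°.
Check via Clairaut: cos φ_max = |cos φ₁| · sin C = cos(34.9°)·sin(53.8°) ≈ 0.662, again giving ≈ 48.6°.

≈ 48.6°N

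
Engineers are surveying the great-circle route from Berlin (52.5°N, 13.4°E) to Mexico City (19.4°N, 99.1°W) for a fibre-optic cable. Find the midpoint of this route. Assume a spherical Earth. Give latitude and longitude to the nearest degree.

≈ 51°N, 61°W

The haversine formula gives a central angle δ ≈ 1.527 rad (87.5°) between the endpoints.
Interpolate at f = 1/2 with slerp weights a = sin((1−f)δ)/sin δ ≈ 0.692, b = sin(fδ)/sin δ ≈ 0.692.
p = a·p₁ + b·p₂ ≈ (0.307, -0.547, 0.779); φ = arcsin(p_z) ≈ 51.17°, λ = atan2(p_y, p_x) ≈ -60.73°.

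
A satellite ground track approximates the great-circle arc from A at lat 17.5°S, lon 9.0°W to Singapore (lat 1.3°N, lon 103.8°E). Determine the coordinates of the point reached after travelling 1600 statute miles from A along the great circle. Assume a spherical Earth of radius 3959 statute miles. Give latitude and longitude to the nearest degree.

≈ lat 18°S, lon 15°E

Write both endpoints as unit vectors p₁, p₂ with components (cos φ cos λ, cos φ sin λ, sin φ).
The central angle between the endpoints is δ = arccos(p₁·p₂) ≈ 1.957 rad (112.1°). The total great-circle distance is δ·R ≈ 1.957 × 3959 ≈ 7746 mi, so the target fraction is f = 1600/7746 ≈ 0.207.
Interpolate at f ≈ 0.207 with slerp weights a = sin((1−f)δ)/sin δ ≈ 1.079, b = sin(fδ)/sin δ ≈ 0.424.
p = a·p₁ + b·p₂ ≈ (0.915, 0.251, -0.315); φ = arcsin(p_z) ≈ -18.35°, λ = atan2(p_y, p_x) ≈ 15.34°.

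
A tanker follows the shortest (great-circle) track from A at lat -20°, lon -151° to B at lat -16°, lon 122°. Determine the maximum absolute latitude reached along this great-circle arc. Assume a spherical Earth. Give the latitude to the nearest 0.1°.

The great circle lies in the plane with unit normal n̂ = (p₁ × p₂)/|p₁ × p₂|.
Here n̂_z ≈ -0.911; the vertex latitude is φ_max = arccos|n̂_z| ≈ 24.3°.
Check via Clairaut: cos φ_max = |cos φ₁| · sin C = cos(20.0°)·sin(104.1°) ≈ 0.911, again giving ≈ 24.3°.

≈ -24.3°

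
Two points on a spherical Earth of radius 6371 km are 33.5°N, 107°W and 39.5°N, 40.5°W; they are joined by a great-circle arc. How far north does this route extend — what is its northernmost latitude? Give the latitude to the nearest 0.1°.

≈ 42.0°N

The great circle lies in the plane with unit normal n̂ = (p₁ × p₂)/|p₁ × p₂|.
Here n̂_z ≈ +0.743; the vertex latitude is φ_max = arccos|n̂_z| ≈ 42.0°.
Check via Clairaut: cos φ_max = |cos φ₁| · sin C = cos(33.5°)·sin(63.0°) ≈ 0.743, again giving ≈ 42.0°.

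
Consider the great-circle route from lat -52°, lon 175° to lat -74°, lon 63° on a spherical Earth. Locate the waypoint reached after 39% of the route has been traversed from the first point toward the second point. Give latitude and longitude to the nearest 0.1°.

≈ lat -68.0°, lon 158.0°

Write both endpoints as unit vectors p₁, p₂ with components (cos φ cos λ, cos φ sin λ, sin φ).
The central angle between the endpoints is δ = arccos(p₁·p₂) ≈ 0.804 rad (46.1°).
Interpolate at f = 0.39 with slerp weights a = sin((1−f)δ)/sin δ ≈ 0.654, b = sin(fδ)/sin δ ≈ 0.428.
p = a·p₁ + b·p₂ ≈ (-0.348, 0.140, -0.927); φ = arcsin(p_z) ≈ -67.99°, λ = atan2(p_y, p_x) ≈ 158.02°.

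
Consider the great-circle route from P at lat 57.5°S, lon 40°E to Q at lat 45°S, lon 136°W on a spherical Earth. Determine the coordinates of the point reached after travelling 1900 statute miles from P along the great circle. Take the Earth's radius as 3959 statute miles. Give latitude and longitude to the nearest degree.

The haversine formula gives a central angle δ ≈ 1.352 rad (77.4°) between the endpoints. The total great-circle distance is δ·R ≈ 1.352 × 3959 ≈ 5351 mi, so the target fraction is f = 1900/5351 ≈ 0.355.
Interpolate at f ≈ 0.355 with slerp weights a = sin((1−f)δ)/sin δ ≈ 0.784, b = sin(fδ)/sin δ ≈ 0.473.
p = a·p₁ + b·p₂ ≈ (0.082, 0.038, -0.996); φ = arcsin(p_z) ≈ -84.79°, λ = atan2(p_y, p_x) ≈ 25.10°.

≈ lat 85°S, lon 25°E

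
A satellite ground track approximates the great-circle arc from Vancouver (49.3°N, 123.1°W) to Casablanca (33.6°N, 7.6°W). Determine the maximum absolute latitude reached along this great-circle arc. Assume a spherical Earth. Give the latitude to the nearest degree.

≈ 60°N

The great circle lies in the plane with unit normal n̂ = (p₁ × p₂)/|p₁ × p₂|.
Here n̂_z ≈ +0.499; the vertex latitude is φ_max = arccos|n̂_z| ≈ 60.1°.
Check via Clairaut: cos φ_max = |cos φ₁| · sin C = cos(49.3°)·sin(49.9°) ≈ 0.499, again giving ≈ 60.1°.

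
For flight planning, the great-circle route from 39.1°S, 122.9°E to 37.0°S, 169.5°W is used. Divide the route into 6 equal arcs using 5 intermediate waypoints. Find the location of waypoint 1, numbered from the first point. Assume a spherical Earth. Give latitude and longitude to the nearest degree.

Write both endpoints as unit vectors p₁, p₂ with components (cos φ cos λ, cos φ sin λ, sin φ).
The central angle between the endpoints is δ = arccos(p₁·p₂) ≈ 0.907 rad (52.0°).
Interpolate at f = 1/6 with slerp weights a = sin((1−f)δ)/sin δ ≈ 0.871, b = sin(fδ)/sin δ ≈ 0.191.
p = a·p₁ + b·p₂ ≈ (-0.517, 0.540, -0.664); φ = arcsin(p_z) ≈ -41.63°, λ = atan2(p_y, p_x) ≈ 133.79°.

≈ 42°S, 134°E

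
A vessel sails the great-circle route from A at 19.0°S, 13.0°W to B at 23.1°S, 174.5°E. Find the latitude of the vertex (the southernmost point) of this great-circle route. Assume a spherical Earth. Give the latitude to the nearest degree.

The great circle lies in the plane with unit normal n̂ = (p₁ × p₂)/|p₁ × p₂|.
Here n̂_z ≈ -0.167; the vertex latitude is φ_max = arccos|n̂_z| ≈ 80.4°.
Check via Clairaut: cos φ_max = |cos φ₁| · sin C = cos(19.0°)·sin(169.8°) ≈ 0.167, again giving ≈ 80.4°.

≈ 80°S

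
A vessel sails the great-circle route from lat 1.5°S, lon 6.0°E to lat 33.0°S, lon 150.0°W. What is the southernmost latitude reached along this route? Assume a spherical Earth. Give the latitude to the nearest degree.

≈ 59°S

The great circle lies in the plane with unit normal n̂ = (p₁ × p₂)/|p₁ × p₂|.
Here n̂_z ≈ -0.517; the vertex latitude is φ_max = arccos|n̂_z| ≈ 58.9°.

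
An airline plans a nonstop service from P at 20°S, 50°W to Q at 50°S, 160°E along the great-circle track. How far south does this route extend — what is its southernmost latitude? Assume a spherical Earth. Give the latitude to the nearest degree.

The great circle lies in the plane with unit normal n̂ = (p₁ × p₂)/|p₁ × p₂|.
Here n̂_z ≈ -0.313; the vertex latitude is φ_max = arccos|n̂_z| ≈ 71.8°.
Check via Clairaut: cos φ_max = |cos φ₁| · sin C = cos(20.0°)·sin(160.6°) ≈ 0.313, again giving ≈ 71.8°.

≈ 72°S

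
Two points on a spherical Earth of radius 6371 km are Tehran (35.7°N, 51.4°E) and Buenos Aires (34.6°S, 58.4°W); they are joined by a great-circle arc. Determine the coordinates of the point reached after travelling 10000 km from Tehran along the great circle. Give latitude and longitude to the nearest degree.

≈ 17°S, 26°W

Convert each endpoint to a unit vector on the sphere (x = cos φ cos λ, y = cos φ sin λ, z = sin φ).
The central angle between the endpoints is δ = arccos(p₁·p₂) ≈ 2.163 rad (123.9°). The total great-circle distance is δ·R ≈ 2.163 × 6371 ≈ 13777 km, so the target fraction is f = 10000/13777 ≈ 0.726.
Interpolate at f ≈ 0.726 with slerp weights a = sin((1−f)δ)/sin δ ≈ 0.673, b = sin(fδ)/sin δ ≈ 1.205.
p = a·p₁ + b·p₂ ≈ (0.861, -0.417, -0.291); φ = arcsin(p_z) ≈ -16.94°, λ = atan2(p_y, p_x) ≈ -25.87°.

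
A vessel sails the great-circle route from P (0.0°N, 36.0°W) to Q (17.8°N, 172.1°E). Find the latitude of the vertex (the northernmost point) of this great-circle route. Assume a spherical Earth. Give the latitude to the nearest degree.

The great circle lies in the plane with unit normal n̂ = (p₁ × p₂)/|p₁ × p₂|.
Here n̂_z ≈ -0.826; the vertex latitude is φ_max = arccos|n̂_z| ≈ 34.3°.
Check via Clairaut: cos φ_max = |cos φ₁| · sin C = cos(0.0°)·sin(55.7°) ≈ 0.826, again giving ≈ 34.3°.

≈ 34°N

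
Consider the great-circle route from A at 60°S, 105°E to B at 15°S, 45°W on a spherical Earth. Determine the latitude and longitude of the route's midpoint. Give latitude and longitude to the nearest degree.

≈ 62°S, 20°W

Write both endpoints as unit vectors p₁, p₂ with components (cos φ cos λ, cos φ sin λ, sin φ).
The central angle between the endpoints is δ = arccos(p₁·p₂) ≈ 1.766 rad (101.2°).
Interpolate at f = 1/2 with slerp weights a = sin((1−f)δ)/sin δ ≈ 0.788, b = sin(fδ)/sin δ ≈ 0.788.
p = a·p₁ + b·p₂ ≈ (0.436, -0.158, -0.886); φ = arcsin(p_z) ≈ -62.38°, λ = atan2(p_y, p_x) ≈ -19.87°.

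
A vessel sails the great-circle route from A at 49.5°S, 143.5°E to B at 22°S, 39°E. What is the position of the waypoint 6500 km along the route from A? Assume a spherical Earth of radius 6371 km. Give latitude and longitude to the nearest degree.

Write both endpoints as unit vectors p₁, p₂ with components (cos φ cos λ, cos φ sin λ, sin φ).
The central angle between the endpoints is δ = arccos(p₁·p₂) ≈ 1.436 rad (82.3°). The total great-circle distance is δ·R ≈ 1.436 × 6371 ≈ 9151 km, so the target fraction is f = 6500/9151 ≈ 0.710.
Interpolate at f ≈ 0.710 with slerp weights a = sin((1−f)δ)/sin δ ≈ 0.408, b = sin(fδ)/sin δ ≈ 0.860.
p = a·p₁ + b·p₂ ≈ (0.407, 0.659, -0.632); φ = arcsin(p_z) ≈ -39.22°, λ = atan2(p_y, p_x) ≈ 58.33°.

≈ 39°S, 58°E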